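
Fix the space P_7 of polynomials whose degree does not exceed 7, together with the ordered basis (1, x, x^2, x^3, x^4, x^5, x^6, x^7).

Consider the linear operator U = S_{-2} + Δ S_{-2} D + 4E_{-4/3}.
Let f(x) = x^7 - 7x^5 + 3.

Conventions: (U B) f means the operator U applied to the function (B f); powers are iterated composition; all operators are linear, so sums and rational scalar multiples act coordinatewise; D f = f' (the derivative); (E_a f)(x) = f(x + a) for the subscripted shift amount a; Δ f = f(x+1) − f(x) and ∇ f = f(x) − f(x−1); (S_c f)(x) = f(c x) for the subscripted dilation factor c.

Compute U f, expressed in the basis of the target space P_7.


S_{-2} f = -128x^7 + 224x^5 + 3
D f = 7x^6 - 35x^4
S_{-2} D f = 448x^6 - 560x^4
Δ S_{-2} D f = 2688x^5 + 6720x^4 + 6720x^3 + 3360x^2 + 448x - 112
E_{-4/3} f = x^7 - (28/3)x^6 + (91/3)x^5 - (980/27)x^4 - (1120/81)x^3 + (6272/81)x^2 - (51968/729)x + 54689/2187
(4E_{-4/3}) f = 4x^7 - (112/3)x^6 + (364/3)x^5 - (3920/27)x^4 - (4480/81)x^3 + (25088/81)x^2 - (207872/729)x + 218756/2187
(S_{-2} + Δ S_{-2} D + 4E_{-4/3}) f = -124x^7 - (112/3)x^6 + (9100/3)x^5 + (177520/27)x^4 + (539840/81)x^3 + (297248/81)x^2 + (118720/729)x - 19627/2187

the result is g(x) = -124x^7 - (112/3)x^6 + (9100/3)x^5 + (177520/27)x^4 + (539840/81)x^3 + (297248/81)x^2 + (118720/729)x - 19627/2187


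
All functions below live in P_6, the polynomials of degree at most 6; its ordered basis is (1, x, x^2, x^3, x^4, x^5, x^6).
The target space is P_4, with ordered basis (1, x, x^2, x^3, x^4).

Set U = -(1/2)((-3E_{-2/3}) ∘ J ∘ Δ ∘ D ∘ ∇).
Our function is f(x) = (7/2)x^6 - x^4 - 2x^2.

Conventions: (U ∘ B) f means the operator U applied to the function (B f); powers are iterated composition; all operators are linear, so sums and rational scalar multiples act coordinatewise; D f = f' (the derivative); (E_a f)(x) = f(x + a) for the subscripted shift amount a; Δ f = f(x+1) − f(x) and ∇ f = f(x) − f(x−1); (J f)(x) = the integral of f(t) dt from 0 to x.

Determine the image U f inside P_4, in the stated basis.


∇ f = 21x^5 - (105/2)x^4 + 66x^3 - (93/2)x^2 + 13x - 1/2
D ∇ f = 105x^4 - 210x^3 + 198x^2 - 93x + 13
Δ D ∇ f = 420x^3 + 186x
J Δ D ∇ f = 105x^4 + 93x^2
E_{-2/3} (J ∘ Δ ∘ D) ∇ f = 105x^4 - 280x^3 + 373x^2 - (2236/9)x + 1676/27
(-3E_{-2/3}) (J ∘ Δ ∘ D) ∇ f = -315x^4 + 840x^3 - 1119x^2 + (2236/3)x - 1676/9
(-(1/2)((-3E_{-2/3}) ∘ J ∘ Δ ∘ D ∘ ∇)) f = (315/2)x^4 - 420x^3 + (1119/2)x^2 - (1118/3)x + 838/9

the result is g(x) = (315/2)x^4 - 420x^3 + (1119/2)x^2 - (1118/3)x + 838/9


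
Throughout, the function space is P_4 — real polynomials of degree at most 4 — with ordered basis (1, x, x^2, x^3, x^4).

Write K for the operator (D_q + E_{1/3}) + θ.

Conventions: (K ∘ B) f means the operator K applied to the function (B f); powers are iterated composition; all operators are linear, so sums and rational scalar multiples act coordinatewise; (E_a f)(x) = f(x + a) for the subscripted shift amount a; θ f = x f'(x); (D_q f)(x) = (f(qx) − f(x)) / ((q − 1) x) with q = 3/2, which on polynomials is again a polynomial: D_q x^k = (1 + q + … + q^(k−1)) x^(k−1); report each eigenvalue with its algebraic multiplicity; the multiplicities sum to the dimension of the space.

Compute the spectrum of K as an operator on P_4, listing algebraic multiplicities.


image of 1: 1
image of x: 2x + 4/3
image of x^2: 3x^2 + (19/6)x + 1/9
image of x^3: 4x^3 + (23/4)x^2 + (1/3)x + 1/27
image of x^4: 5x^4 + (227/24)x^3 + (2/3)x^2 + (4/27)x + 1/81
the matrix is upper triangular; its diagonal is (1, 2, 3, 4, 5)
for a triangular matrix the eigenvalues are the diagonal entries, with algebraic multiplicity their repetition count

λ = 1 (multiplicity 1), λ = 2 (multiplicity 1), λ = 3 (multiplicity 1), λ = 4 (multiplicity 1), λ = 5 (multiplicity 1)


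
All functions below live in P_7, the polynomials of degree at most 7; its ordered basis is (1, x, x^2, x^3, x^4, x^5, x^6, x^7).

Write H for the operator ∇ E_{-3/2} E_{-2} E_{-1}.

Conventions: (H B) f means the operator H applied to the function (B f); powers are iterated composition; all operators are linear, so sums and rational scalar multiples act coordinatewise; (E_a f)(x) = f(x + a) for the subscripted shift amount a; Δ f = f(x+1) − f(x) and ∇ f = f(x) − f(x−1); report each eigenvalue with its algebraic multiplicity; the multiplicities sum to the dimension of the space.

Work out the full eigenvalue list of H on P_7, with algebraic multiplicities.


λ = 0 (multiplicity 8)

image of 1: 0
image of x: 1
image of x^2: 2x - 10
image of x^3: 3x^2 - 30x + 301/4
image of x^4: 4x^3 - 60x^2 + 301x - 505
image of x^5: 5x^4 - 100x^3 + (1505/2)x^2 - 2525x + 51001/16
image of x^6: 6x^5 - 150x^4 + 1505x^3 - 7575x^2 + (153003/8)x - 155015/8
image of x^7: 7x^6 - 210x^5 + (10535/4)x^4 - 17675x^3 + (1071021/16)x^2 - (1085105/8)x + 7352101/64
the matrix is upper triangular; its diagonal is (0, 0, 0, 0, 0, 0, 0, 0)
for a triangular matrix the eigenvalues are the diagonal entries, with algebraic multiplicity their repetition count


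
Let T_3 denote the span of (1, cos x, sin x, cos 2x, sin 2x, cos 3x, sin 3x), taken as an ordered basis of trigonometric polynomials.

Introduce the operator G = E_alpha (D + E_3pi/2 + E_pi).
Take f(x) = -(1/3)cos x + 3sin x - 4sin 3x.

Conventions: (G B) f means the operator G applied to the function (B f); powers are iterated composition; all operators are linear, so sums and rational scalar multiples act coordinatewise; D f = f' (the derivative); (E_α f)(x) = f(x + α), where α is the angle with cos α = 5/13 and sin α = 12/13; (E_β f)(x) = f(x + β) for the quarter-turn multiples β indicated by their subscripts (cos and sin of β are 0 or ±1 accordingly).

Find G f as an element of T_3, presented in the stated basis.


D f = 3cos x + (1/3)sin x - 12cos 3x
E_3pi/2 f = -3cos x - (1/3)sin x - 4cos 3x
E_pi f = (1/3)cos x - 3sin x + 4sin 3x
(D + E_3pi/2 + E_pi) f = (1/3)cos x - 3sin x - 16cos 3x + 4sin 3x
E_alpha (D + E_3pi/2 + E_pi) f = -(103/39)cos x - (19/13)sin x + (29248/2197)cos 3x - (21388/2197)sin 3x

the image equals g(x) = -(103/39)cos x - (19/13)sin x + (29248/2197)cos 3x - (21388/2197)sin 3x


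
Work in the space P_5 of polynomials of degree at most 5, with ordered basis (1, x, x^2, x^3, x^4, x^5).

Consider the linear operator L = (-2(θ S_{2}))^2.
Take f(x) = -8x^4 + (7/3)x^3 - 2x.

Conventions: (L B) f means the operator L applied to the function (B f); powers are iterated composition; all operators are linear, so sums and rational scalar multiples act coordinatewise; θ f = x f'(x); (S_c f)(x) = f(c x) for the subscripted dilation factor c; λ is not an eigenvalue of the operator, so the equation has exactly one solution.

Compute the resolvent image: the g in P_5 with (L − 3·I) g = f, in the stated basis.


the image equals g(x) = -(8/16381)x^4 + (7/6903)x^3 - (2/13)x

write g with unknown coordinates in the stated basis and equate coefficients in (L − 3·I) g = f
solving from the highest basis element down gives g = -(8/16381)x^4 + (7/6903)x^3 - (2/13)x
check: L g = -(131072/16381)x^4 + (1792/767)x^3 - (32/13)x
so L g − 3·g = -8x^4 + (7/3)x^3 - 2x = f ✓


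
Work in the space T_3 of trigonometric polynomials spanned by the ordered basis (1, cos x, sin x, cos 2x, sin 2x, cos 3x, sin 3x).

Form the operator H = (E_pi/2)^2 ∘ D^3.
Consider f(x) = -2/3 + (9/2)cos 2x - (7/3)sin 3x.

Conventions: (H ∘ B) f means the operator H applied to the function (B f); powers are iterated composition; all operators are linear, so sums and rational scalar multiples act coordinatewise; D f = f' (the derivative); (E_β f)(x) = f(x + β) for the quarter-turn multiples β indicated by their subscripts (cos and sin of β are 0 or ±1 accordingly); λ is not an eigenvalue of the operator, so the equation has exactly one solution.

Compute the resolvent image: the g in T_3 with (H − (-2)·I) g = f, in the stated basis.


g(x) = -1/3 + (9/68)cos 2x - (9/17)sin 2x + (63/733)cos 3x - (14/2199)sin 3x

write g with unknown coordinates in the stated basis and equate coefficients in (H − (-2)·I) g = f
solving from the highest basis element down gives g = -1/3 + (9/68)cos 2x - (9/17)sin 2x + (63/733)cos 3x - (14/2199)sin 3x
check: H g = (72/17)cos 2x + (18/17)sin 2x - (126/733)cos 3x - (1701/733)sin 3x
so H g − (-2)·g = -2/3 + (9/2)cos 2x - (7/3)sin 3x = f ✓


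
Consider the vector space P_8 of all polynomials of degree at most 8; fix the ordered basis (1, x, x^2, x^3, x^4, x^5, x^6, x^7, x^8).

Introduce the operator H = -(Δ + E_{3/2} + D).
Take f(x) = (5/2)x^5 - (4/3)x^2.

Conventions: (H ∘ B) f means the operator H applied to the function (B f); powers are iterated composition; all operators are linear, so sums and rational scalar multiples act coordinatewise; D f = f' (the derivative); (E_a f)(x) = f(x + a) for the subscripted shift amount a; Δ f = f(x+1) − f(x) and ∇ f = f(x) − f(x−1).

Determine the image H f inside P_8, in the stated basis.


Δ f = (25/2)x^4 + 25x^3 + 25x^2 + (59/6)x + 7/6
E_{3/2} f = (5/2)x^5 + (75/4)x^4 + (225/4)x^3 + (1993/24)x^2 + (1897/32)x + 1023/64
D f = (25/2)x^4 - (8/3)x
(Δ + E_{3/2} + D) f = (5/2)x^5 + (175/4)x^4 + (325/4)x^3 + (2593/24)x^2 + (6379/96)x + 3293/192
(-(Δ + E_{3/2} + D)) f = -(5/2)x^5 - (175/4)x^4 - (325/4)x^3 - (2593/24)x^2 - (6379/96)x - 3293/192

g(x) = -(5/2)x^5 - (175/4)x^4 - (325/4)x^3 - (2593/24)x^2 - (6379/96)x - 3293/192


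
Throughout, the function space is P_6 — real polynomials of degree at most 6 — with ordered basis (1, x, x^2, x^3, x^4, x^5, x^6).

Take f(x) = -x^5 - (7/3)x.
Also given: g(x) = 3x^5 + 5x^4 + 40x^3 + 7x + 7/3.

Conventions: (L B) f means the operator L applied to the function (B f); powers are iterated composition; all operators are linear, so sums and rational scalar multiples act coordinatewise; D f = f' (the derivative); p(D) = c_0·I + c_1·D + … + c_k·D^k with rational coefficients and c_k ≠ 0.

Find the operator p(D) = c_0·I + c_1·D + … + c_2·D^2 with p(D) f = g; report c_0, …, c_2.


D^0 f = -x^5 - (7/3)x
D^1 f = -5x^4 - 7/3
D^2 f = -20x^3
matching coefficients of g against c_0 f + c_1 Df + … from the top degree down determines the c_i
solution: c_0 = -3, c_1 = -1, c_2 = -2

p(D) = -3·I − D − 2·D^2, i.e. c_0 = -3, c_1 = -1, c_2 = -2


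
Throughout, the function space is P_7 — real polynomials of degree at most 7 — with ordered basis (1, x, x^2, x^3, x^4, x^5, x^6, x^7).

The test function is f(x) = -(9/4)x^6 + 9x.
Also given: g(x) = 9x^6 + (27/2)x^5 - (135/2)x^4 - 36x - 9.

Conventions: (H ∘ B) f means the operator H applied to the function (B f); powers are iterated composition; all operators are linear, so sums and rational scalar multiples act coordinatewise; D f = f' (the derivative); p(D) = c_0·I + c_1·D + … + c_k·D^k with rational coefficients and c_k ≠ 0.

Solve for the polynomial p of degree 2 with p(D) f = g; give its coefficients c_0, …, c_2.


D^0 f = -(9/4)x^6 + 9x
D^1 f = -(27/2)x^5 + 9
D^2 f = -(135/2)x^4
matching coefficients of g against c_0 f + c_1 Df + … from the top degree down determines the c_i
solution: c_0 = -4, c_1 = -1, c_2 = 1

c_0 = -4, c_1 = -1, c_2 = 1


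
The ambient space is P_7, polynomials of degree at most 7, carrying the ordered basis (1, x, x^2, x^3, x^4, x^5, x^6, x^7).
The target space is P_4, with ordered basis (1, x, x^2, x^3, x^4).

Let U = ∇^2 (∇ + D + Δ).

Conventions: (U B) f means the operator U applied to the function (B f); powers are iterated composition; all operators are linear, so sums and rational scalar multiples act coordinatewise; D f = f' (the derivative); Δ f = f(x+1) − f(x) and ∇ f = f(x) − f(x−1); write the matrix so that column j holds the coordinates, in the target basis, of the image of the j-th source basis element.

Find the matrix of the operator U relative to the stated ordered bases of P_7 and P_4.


the matrix is [[0, 0, 0, 18, -72, 250, -780, 2366]; [0, 0, 0, 0, 72, -360, 1500, -5460]; [0, 0, 0, 0, 0, 180, -1080, 5250]; [0, 0, 0, 0, 0, 0, 360, -2520]; [0, 0, 0, 0, 0, 0, 0, 630]] (rows listed top to bottom)

image of 1: 0
image of x: 0
image of x^2: 0
image of x^3: 18
image of x^4: 72x - 72
image of x^5: 180x^2 - 360x + 250
image of x^6: 360x^3 - 1080x^2 + 1500x - 780
image of x^7: 630x^4 - 2520x^3 + 5250x^2 - 5460x + 2366
each image's coordinates form column j of the matrix


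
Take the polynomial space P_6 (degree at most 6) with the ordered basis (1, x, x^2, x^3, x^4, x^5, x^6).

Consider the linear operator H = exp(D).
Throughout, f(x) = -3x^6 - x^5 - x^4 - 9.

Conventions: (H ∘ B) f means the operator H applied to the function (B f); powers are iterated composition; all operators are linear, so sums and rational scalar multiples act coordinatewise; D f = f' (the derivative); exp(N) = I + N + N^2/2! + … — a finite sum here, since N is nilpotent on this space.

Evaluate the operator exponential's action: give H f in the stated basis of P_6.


order-1 term: -18x^5 - 5x^4 - 4x^3
order-2 term: -45x^4 - 10x^3 - 6x^2
order-3 term: -60x^3 - 10x^2 - 4x
order-4 term: -45x^2 - 5x - 1
order-5 term: -18x - 1
order-6 term: -3
the series for exp(D) f terminates at order 6
exp(D) f = -3x^6 - 19x^5 - 51x^4 - 74x^3 - 61x^2 - 27x - 14

the image equals g(x) = -3x^6 - 19x^5 - 51x^4 - 74x^3 - 61x^2 - 27x - 14


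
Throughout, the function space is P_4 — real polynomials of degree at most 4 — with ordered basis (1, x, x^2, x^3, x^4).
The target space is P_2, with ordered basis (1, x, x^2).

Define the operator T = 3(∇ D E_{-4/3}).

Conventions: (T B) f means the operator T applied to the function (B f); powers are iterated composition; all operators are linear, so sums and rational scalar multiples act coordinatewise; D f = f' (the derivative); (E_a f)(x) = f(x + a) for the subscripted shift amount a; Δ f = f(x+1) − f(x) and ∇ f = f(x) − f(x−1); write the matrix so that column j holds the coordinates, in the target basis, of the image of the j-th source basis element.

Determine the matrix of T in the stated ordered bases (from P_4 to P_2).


image of 1: 0
image of x: 0
image of x^2: 6
image of x^3: 18x - 33
image of x^4: 36x^2 - 132x + 124
each image's coordinates form column j of the matrix

the matrix is [[0, 0, 6, -33, 124]; [0, 0, 0, 18, -132]; [0, 0, 0, 0, 36]] (rows listed top to bottom)


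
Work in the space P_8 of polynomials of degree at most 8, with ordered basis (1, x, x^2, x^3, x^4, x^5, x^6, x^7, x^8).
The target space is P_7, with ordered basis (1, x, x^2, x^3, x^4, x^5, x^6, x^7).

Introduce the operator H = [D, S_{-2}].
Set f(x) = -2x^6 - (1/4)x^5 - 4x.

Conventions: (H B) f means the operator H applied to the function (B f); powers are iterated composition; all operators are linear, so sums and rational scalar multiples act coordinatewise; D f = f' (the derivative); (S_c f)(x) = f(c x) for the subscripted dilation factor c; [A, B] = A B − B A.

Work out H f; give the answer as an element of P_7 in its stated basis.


the result is g(x) = -1152x^5 + 60x^4 + 12

S_{-2} f = -128x^6 + 8x^5 + 8x
D S_{-2} f = -768x^5 + 40x^4 + 8
D f = -12x^5 - (5/4)x^4 - 4
S_{-2} D f = 384x^5 - 20x^4 - 4
[D, S_{-2}] f = -1152x^5 + 60x^4 + 12


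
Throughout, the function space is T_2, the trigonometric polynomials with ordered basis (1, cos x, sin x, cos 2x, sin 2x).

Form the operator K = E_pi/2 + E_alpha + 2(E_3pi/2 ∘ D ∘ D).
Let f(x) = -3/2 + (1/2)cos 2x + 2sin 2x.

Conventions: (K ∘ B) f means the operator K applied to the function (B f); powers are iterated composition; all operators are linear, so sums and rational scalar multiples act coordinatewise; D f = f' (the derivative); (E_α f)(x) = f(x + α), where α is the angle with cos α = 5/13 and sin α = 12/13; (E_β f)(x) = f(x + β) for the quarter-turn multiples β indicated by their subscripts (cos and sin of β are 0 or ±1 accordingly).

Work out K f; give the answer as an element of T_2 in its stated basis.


E_pi/2 f = -3/2 - (1/2)cos 2x - 2sin 2x
E_alpha f = -3/2 + (361/338)cos 2x - (298/169)sin 2x
D f = 4cos 2x - sin 2x
D D f = -2cos 2x - 8sin 2x
E_3pi/2 D D f = 2cos 2x + 8sin 2x
(2(E_3pi/2 ∘ D ∘ D)) f = 4cos 2x + 16sin 2x
(E_pi/2 + E_alpha + 2(E_3pi/2 ∘ D ∘ D)) f = -3 + (772/169)cos 2x + (2068/169)sin 2x

the result is g(x) = -3 + (772/169)cos 2x + (2068/169)sin 2x


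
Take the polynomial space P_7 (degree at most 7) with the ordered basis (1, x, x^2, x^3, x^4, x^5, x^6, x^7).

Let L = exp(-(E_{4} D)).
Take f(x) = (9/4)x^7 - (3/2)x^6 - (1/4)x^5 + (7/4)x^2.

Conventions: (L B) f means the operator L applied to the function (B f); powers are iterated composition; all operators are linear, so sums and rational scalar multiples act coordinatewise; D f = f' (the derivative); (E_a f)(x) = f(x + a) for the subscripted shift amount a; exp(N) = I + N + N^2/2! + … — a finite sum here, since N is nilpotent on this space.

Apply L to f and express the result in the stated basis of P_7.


order-1 term: -(63/4)x^6 - 369x^5 - (14395/4)x^4 - 18700x^3 - 54600x^2 - (169863/2)x - 54990
order-2 term: (189/4)x^5 + (3735/2)x^4 + (59035/2)x^3 + 233220x^2 + 921120x + 5819399/4
order-3 term: -(315/4)x^4 - 3750x^3 - (133915/2)x^2 - 531300x - 1580760
order-4 term: (315/4)x^3 + (7515/2)x^2 + (239035/4)x + 316780
order-5 term: -(189/4)x^2 - 1881x - 74879/4
order-6 term: (63/4)x + 753/2
order-7 term: -9/4
the series for exp(-(E_{4} D)) f terminates at order 7
exp(-(E_{4} D)) f = (9/4)x^7 - (69/4)x^6 - 322x^5 - 1810x^4 + (28585/4)x^3 + (230749/2)x^2 + 362782x + 470137/4

the image equals g(x) = (9/4)x^7 - (69/4)x^6 - 322x^5 - 1810x^4 + (28585/4)x^3 + (230749/2)x^2 + 362782x + 470137/4


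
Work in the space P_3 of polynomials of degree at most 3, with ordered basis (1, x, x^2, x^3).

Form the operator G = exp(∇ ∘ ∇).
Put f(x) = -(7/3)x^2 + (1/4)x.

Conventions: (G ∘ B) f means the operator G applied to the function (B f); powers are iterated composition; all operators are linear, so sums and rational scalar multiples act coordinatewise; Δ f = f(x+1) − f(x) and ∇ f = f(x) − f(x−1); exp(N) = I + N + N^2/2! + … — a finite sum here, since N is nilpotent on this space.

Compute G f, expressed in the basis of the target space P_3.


order-1 term: -14/3
the series for exp(∇ ∘ ∇) f terminates at order 1
exp(∇ ∘ ∇) f = -(7/3)x^2 + (1/4)x - 14/3

g(x) = -(7/3)x^2 + (1/4)x - 14/3


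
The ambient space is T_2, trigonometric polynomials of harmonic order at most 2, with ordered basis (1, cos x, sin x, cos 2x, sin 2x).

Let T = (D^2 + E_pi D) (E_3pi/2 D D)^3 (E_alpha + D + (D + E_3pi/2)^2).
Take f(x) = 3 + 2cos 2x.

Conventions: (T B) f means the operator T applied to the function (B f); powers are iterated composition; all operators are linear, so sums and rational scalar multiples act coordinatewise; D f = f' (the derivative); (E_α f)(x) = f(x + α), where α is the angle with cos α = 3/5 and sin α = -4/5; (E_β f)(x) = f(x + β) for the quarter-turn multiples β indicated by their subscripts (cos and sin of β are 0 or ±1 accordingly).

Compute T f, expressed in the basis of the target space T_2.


the result is g(x) = (60928/25)cos 2x - (16896/25)sin 2x

E_alpha f = 3 - (14/25)cos 2x + (48/25)sin 2x
D f = -4sin 2x
D f = -4sin 2x
E_3pi/2 f = 3 - 2cos 2x
(D + E_3pi/2) f = 3 - 2cos 2x - 4sin 2x
D (D + E_3pi/2) f = -8cos 2x + 4sin 2x
E_3pi/2 (D + E_3pi/2) f = 3 + 2cos 2x + 4sin 2x
(D + E_3pi/2) (D + E_3pi/2) f = 3 - 6cos 2x + 8sin 2x
(E_alpha + D + (D + E_3pi/2)^2) f = 6 - (164/25)cos 2x + (148/25)sin 2x
D (E_alpha + D + (D + E_3pi/2)^2) f = (296/25)cos 2x + (328/25)sin 2x
D D (E_alpha + D + (D + E_3pi/2)^2) f = (656/25)cos 2x - (592/25)sin 2x
E_3pi/2 D D (E_alpha + D + (D + E_3pi/2)^2) f = -(656/25)cos 2x + (592/25)sin 2x
D (E_3pi/2 D D) (E_alpha + D + (D + E_3pi/2)^2) f = (1184/25)cos 2x + (1312/25)sin 2x
D D (E_3pi/2 D D) (E_alpha + D + (D + E_3pi/2)^2) f = (2624/25)cos 2x - (2368/25)sin 2x
E_3pi/2 D D (E_3pi/2 D D) (E_alpha + D + (D + E_3pi/2)^2) f = -(2624/25)cos 2x + (2368/25)sin 2x
D (E_3pi/2 D D) (E_3pi/2 D D) (E_alpha + D + (D + E_3pi/2)^2) f = (4736/25)cos 2x + (5248/25)sin 2x
D D (E_3pi/2 D D) (E_3pi/2 D D) (E_alpha + D + (D + E_3pi/2)^2) f = (10496/25)cos 2x - (9472/25)sin 2x
E_3pi/2 D D (E_3pi/2 D D) (E_3pi/2 D D) (E_alpha + D + (D + E_3pi/2)^2) f = -(10496/25)cos 2x + (9472/25)sin 2x
D (E_3pi/2 D D)^3 (E_alpha + D + (D + E_3pi/2)^2) f = (18944/25)cos 2x + (20992/25)sin 2x
D D (E_3pi/2 D D)^3 (E_alpha + D + (D + E_3pi/2)^2) f = (41984/25)cos 2x - (37888/25)sin 2x
D (E_3pi/2 D D)^3 (E_alpha + D + (D + E_3pi/2)^2) f = (18944/25)cos 2x + (20992/25)sin 2x
E_pi D (E_3pi/2 D D)^3 (E_alpha + D + (D + E_3pi/2)^2) f = (18944/25)cos 2x + (20992/25)sin 2x
(D^2 + E_pi D) (E_3pi/2 D D)^3 (E_alpha + D + (D + E_3pi/2)^2) f = (60928/25)cos 2x - (16896/25)sin 2x


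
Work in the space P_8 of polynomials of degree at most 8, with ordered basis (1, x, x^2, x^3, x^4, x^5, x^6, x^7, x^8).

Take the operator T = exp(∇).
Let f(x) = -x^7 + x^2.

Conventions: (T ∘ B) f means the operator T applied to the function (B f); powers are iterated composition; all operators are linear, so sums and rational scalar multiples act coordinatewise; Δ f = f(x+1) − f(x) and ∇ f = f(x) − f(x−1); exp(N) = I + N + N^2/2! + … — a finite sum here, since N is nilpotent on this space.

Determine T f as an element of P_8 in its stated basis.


g(x) = -x^7 - 7x^6 + 35x^4 - 35x^3 - 41x^2 + 65x - 9

order-1 term: -7x^6 + 21x^5 - 35x^4 + 35x^3 - 21x^2 + 9x - 2
order-2 term: -21x^5 + 105x^4 - 245x^3 + 315x^2 - 217x + 64
order-3 term: -35x^4 + 210x^3 - 525x^2 + 630x - 301
order-4 term: -35x^3 + 210x^2 - 455x + 350
order-5 term: -21x^2 + 105x - 140
order-6 term: -7x + 21
order-7 term: -1
the series for exp(∇) f terminates at order 7
exp(∇) f = -x^7 - 7x^6 + 35x^4 - 35x^3 - 41x^2 + 65x - 9


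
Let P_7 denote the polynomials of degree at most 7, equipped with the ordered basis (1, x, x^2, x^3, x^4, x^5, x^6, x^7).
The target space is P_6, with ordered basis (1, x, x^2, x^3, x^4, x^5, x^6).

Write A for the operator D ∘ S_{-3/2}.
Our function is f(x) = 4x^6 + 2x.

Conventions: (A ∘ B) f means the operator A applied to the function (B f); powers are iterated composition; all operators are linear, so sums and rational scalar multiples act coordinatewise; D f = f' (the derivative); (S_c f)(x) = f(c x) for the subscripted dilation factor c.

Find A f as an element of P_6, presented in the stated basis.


the result is g(x) = (2187/8)x^5 - 3

S_{-3/2} f = (729/16)x^6 - 3x
D S_{-3/2} f = (2187/8)x^5 - 3


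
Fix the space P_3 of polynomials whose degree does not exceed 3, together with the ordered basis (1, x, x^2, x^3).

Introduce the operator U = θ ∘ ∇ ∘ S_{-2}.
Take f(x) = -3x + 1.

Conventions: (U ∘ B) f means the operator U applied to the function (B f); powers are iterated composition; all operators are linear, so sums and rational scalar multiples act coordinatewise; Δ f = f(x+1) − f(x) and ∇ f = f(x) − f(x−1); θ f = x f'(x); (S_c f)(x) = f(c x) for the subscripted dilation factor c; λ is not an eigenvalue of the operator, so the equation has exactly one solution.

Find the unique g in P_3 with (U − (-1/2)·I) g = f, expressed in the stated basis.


the image equals g(x) = -6x + 2

write g with unknown coordinates in the stated basis and equate coefficients in (U − (-1/2)·I) g = f
solving from the highest basis element down gives g = -6x + 2
check: U g = 0
so U g − (-1/2)·g = -3x + 1 = f ✓


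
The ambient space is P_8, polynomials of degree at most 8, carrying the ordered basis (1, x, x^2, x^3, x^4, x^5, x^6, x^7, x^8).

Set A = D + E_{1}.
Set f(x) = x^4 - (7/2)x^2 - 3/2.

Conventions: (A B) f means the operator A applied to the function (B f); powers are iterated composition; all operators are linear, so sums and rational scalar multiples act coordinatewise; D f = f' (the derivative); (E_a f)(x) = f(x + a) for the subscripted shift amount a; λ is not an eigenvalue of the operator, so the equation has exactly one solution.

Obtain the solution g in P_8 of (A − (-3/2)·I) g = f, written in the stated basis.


the result is g(x) = (2/5)x^4 - (32/25)x^3 + (89/125)x^2 - (152/625)x - 1057/3125

write g with unknown coordinates in the stated basis and equate coefficients in (A − (-3/2)·I) g = f
solving from the highest basis element down gives g = (2/5)x^4 - (32/25)x^3 + (89/125)x^2 - (152/625)x - 1057/3125
check: A g = (2/5)x^4 + (48/25)x^3 - (571/125)x^2 + (228/625)x - 3102/3125
so A g − (-3/2)·g = x^4 - (7/2)x^2 - 3/2 = f ✓


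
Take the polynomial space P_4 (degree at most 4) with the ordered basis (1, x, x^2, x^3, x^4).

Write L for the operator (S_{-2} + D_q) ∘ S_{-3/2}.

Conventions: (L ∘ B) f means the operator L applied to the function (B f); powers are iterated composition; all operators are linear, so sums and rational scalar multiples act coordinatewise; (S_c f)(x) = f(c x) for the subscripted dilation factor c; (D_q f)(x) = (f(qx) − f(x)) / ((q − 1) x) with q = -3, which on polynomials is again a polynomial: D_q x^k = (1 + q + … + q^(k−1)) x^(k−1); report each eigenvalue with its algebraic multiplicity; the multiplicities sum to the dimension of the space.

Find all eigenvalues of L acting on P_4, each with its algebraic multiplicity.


λ = 1 (multiplicity 1), λ = 3 (multiplicity 1), λ = 9 (multiplicity 1), λ = 27 (multiplicity 1), λ = 81 (multiplicity 1)

image of 1: 1
image of x: 3x - 3/2
image of x^2: 9x^2 - (9/2)x
image of x^3: 27x^3 - (189/8)x^2
image of x^4: 81x^4 - (405/4)x^3
the matrix is upper triangular; its diagonal is (1, 3, 9, 27, 81)
for a triangular matrix the eigenvalues are the diagonal entries, with algebraic multiplicity their repetition count


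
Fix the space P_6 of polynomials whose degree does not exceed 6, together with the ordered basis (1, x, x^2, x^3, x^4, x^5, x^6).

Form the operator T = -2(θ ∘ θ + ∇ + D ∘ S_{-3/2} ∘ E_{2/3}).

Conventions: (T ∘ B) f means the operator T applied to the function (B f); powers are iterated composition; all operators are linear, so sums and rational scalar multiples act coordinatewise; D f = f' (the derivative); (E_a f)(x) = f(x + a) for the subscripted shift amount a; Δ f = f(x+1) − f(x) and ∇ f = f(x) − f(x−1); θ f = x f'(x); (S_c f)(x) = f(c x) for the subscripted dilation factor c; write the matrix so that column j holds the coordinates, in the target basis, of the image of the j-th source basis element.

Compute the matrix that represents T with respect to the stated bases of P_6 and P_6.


the matrix is [[0, 1, 6, 2, 50/9, 26/27, 118/27]; [0, -2, -13, -12, -32, -50/3, -116/3]; [0, 0, -8, 57/4, 66, 70, 150]; [0, 0, 0, -18, -97/2, -115, -310]; [0, 0, 0, 0, -32, 1055/16, 1335/4]; [0, 0, 0, 0, 0, -50, -2379/16]; [0, 0, 0, 0, 0, 0, -72]] (rows listed top to bottom)

image of 1: 0
image of x: -2x + 1
image of x^2: -8x^2 - 13x + 6
image of x^3: -18x^3 + (57/4)x^2 - 12x + 2
image of x^4: -32x^4 - (97/2)x^3 + 66x^2 - 32x + 50/9
image of x^5: -50x^5 + (1055/16)x^4 - 115x^3 + 70x^2 - (50/3)x + 26/27
image of x^6: -72x^6 - (2379/16)x^5 + (1335/4)x^4 - 310x^3 + 150x^2 - (116/3)x + 118/27
each image's coordinates form column j of the matrix


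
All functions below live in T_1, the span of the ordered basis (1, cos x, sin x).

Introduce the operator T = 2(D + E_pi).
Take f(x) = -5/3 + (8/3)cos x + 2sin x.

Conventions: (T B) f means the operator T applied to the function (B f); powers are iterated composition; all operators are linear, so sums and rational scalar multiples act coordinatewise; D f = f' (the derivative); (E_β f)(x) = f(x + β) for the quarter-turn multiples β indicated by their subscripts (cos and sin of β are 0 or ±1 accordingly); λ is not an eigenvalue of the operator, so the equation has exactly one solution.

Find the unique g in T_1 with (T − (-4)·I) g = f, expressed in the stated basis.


write g with unknown coordinates in the stated basis and equate coefficients in (T − (-4)·I) g = f
solving from the highest basis element down gives g = -5/18 + (1/6)cos x + (7/6)sin x
check: T g = -5/9 + 2cos x - (8/3)sin x
so T g − (-4)·g = -5/3 + (8/3)cos x + 2sin x = f ✓

the image equals g(x) = -5/18 + (1/6)cos x + (7/6)sin x


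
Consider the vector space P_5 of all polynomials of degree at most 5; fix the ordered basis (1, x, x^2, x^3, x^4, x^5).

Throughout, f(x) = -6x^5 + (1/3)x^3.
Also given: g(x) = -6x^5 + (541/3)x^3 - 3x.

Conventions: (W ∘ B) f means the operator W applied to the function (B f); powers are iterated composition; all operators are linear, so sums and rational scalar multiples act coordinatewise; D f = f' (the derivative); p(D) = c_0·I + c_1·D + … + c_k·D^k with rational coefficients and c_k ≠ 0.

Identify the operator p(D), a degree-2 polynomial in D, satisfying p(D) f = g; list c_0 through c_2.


D^0 f = -6x^5 + (1/3)x^3
D^1 f = -30x^4 + x^2
D^2 f = -120x^3 + 2x
matching coefficients of g against c_0 f + c_1 Df + … from the top degree down determines the c_i
solution: c_0 = 1, c_1 = 0, c_2 = -3/2

p(D) = I − (3/2)·D^2, i.e. c_0 = 1, c_1 = 0, c_2 = -3/2


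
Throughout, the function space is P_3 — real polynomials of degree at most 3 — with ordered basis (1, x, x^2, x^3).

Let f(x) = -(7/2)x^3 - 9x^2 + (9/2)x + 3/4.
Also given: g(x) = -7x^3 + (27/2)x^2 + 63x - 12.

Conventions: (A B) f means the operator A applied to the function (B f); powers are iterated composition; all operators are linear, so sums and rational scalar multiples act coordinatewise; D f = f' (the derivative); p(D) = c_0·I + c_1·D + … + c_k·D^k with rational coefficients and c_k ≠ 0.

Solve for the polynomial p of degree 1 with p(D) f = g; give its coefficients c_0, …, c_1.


c_0 = 2, c_1 = -3

D^0 f = -(7/2)x^3 - 9x^2 + (9/2)x + 3/4
D^1 f = -(21/2)x^2 - 18x + 9/2
matching coefficients of g against c_0 f + c_1 Df + … from the top degree down determines the c_i
solution: c_0 = 2, c_1 = -3


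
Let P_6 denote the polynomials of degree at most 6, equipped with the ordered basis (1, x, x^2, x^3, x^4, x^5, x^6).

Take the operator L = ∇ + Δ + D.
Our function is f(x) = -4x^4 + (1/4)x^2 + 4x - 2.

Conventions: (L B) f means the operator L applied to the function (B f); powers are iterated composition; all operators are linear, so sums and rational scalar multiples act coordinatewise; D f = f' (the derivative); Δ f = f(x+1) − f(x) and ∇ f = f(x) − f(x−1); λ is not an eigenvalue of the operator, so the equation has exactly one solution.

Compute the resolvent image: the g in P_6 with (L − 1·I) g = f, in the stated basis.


the result is g(x) = 4x^4 + 48x^3 + (1727/4)x^2 + (5237/2)x + 15907/2

write g with unknown coordinates in the stated basis and equate coefficients in (L − 1·I) g = f
solving from the highest basis element down gives g = 4x^4 + 48x^3 + (1727/4)x^2 + (5237/2)x + 15907/2
check: L g = 48x^3 + 432x^2 + (5245/2)x + 15903/2
so L g − 1·g = -4x^4 + (1/4)x^2 + 4x - 2 = f ✓


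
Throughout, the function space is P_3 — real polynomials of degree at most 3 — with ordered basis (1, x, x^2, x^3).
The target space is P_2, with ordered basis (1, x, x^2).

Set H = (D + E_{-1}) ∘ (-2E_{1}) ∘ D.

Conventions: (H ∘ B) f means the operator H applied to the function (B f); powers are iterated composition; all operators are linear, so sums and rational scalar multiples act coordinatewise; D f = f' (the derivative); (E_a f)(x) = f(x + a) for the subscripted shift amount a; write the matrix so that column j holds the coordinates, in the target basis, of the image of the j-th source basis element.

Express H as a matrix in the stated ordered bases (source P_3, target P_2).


image of 1: 0
image of x: -2
image of x^2: -4x - 4
image of x^3: -6x^2 - 12x - 12
each image's coordinates form column j of the matrix

the matrix is [[0, -2, -4, -12]; [0, 0, -4, -12]; [0, 0, 0, -6]] (rows listed top to bottom)


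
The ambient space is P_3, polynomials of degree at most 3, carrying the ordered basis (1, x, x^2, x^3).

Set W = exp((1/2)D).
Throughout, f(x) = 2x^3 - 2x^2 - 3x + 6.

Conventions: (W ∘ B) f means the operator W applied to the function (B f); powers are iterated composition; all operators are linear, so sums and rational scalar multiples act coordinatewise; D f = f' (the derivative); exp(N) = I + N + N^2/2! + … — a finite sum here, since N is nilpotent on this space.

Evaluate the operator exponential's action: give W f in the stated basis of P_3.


g(x) = 2x^3 + x^2 - (7/2)x + 17/4

order-1 term: 3x^2 - 2x - 3/2
order-2 term: (3/2)x - 1/2
order-3 term: 1/4
the series for exp((1/2)D) f terminates at order 3
exp((1/2)D) f = 2x^3 + x^2 - (7/2)x + 17/4


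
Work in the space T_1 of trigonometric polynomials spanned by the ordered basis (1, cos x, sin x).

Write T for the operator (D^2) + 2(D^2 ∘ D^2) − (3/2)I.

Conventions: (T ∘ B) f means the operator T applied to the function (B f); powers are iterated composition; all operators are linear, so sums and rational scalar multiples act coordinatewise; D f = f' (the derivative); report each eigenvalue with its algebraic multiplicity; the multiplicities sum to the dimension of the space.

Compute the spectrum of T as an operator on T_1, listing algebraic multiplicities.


λ = -3/2 (multiplicity 1), λ = -1/2 (multiplicity 2)

image of 1: -3/2
image of cos x: -(1/2)cos x
image of sin x: -(1/2)sin x
the matrix is diagonal; its diagonal is (-3/2, -1/2, -1/2)
for a triangular matrix the eigenvalues are the diagonal entries, with algebraic multiplicity their repetition count


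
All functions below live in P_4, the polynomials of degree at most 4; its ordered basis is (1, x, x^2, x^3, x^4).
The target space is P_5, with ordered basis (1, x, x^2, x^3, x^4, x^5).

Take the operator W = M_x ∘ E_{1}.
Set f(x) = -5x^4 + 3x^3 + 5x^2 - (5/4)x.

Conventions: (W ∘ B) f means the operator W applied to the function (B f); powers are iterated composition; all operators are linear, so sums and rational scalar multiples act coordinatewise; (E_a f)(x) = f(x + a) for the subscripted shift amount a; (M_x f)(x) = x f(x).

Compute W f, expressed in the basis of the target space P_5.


the image equals g(x) = -5x^5 - 17x^4 - 16x^3 - (9/4)x^2 + (7/4)x

E_{1} f = -5x^4 - 17x^3 - 16x^2 - (9/4)x + 7/4
M_x E_{1} f = -5x^5 - 17x^4 - 16x^3 - (9/4)x^2 + (7/4)x


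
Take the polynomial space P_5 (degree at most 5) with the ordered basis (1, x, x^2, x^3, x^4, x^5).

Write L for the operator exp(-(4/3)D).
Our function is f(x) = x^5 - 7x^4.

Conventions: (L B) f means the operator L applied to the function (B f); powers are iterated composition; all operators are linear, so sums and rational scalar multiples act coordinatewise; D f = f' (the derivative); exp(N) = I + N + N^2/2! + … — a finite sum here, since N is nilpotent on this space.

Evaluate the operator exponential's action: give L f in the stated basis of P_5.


order-1 term: -(20/3)x^4 + (112/3)x^3
order-2 term: (160/9)x^3 - (224/3)x^2
order-3 term: -(640/27)x^2 + (1792/27)x
order-4 term: (1280/81)x - 1792/81
order-5 term: -1024/243
the series for exp(-(4/3)D) f terminates at order 5
exp(-(4/3)D) f = x^5 - (41/3)x^4 + (496/9)x^3 - (2656/27)x^2 + (6656/81)x - 6400/243

the image equals g(x) = x^5 - (41/3)x^4 + (496/9)x^3 - (2656/27)x^2 + (6656/81)x - 6400/243


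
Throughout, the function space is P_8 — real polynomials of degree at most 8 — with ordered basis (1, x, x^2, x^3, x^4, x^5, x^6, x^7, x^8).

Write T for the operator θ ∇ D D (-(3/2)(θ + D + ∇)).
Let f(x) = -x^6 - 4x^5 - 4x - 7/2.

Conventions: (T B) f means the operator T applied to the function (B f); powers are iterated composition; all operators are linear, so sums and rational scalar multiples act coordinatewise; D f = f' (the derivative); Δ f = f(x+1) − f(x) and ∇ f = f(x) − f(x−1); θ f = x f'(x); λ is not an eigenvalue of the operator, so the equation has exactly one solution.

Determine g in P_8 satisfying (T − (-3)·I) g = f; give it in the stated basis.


write g with unknown coordinates in the stated basis and equate coefficients in (T − (-3)·I) g = f
solving from the highest basis element down gives g = -(1/3)x^6 - (4/3)x^5 - 360x^3 - 280x^2 + (296/3)x - 7/6
check: T g = 1080x^3 + 840x^2 - 300x
so T g − (-3)·g = -x^6 - 4x^5 - 4x - 7/2 = f ✓

g(x) = -(1/3)x^6 - (4/3)x^5 - 360x^3 - 280x^2 + (296/3)x - 7/6


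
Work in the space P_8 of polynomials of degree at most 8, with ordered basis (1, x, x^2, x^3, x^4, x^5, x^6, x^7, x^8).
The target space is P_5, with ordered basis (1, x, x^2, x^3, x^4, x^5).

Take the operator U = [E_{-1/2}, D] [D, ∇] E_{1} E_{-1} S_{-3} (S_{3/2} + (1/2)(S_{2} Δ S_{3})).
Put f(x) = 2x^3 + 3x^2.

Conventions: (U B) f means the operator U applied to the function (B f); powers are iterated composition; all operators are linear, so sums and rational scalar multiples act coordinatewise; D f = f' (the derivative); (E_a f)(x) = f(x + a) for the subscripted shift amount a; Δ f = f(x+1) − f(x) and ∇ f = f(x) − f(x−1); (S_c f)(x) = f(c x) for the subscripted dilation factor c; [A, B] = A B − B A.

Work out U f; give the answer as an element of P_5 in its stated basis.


S_{3/2} f = (27/4)x^3 + (27/4)x^2
S_{3} f = 54x^3 + 27x^2
Δ S_{3} f = 162x^2 + 216x + 81
S_{2} Δ S_{3} f = 648x^2 + 432x + 81
((1/2)(S_{2} Δ S_{3})) f = 324x^2 + 216x + 81/2
(S_{3/2} + (1/2)(S_{2} Δ S_{3})) f = (27/4)x^3 + (1323/4)x^2 + 216x + 81/2
S_{-3} (S_{3/2} + (1/2)(S_{2} Δ S_{3})) f = -(729/4)x^3 + (11907/4)x^2 - 648x + 81/2
E_{-1} S_{-3} (S_{3/2} + (1/2)(S_{2} Δ S_{3})) f = -(729/4)x^3 + (7047/2)x^2 - (28593/4)x + 7695/2
E_{1} E_{-1} S_{-3} (S_{3/2} + (1/2)(S_{2} Δ S_{3})) f = -(729/4)x^3 + (11907/4)x^2 - 648x + 81/2
∇ (E_{1} E_{-1} S_{-3}) (S_{3/2} + (1/2)(S_{2} Δ S_{3})) f = -(2187/4)x^2 + (26001/4)x - 3807
D ∇ (E_{1} E_{-1} S_{-3}) (S_{3/2} + (1/2)(S_{2} Δ S_{3})) f = -(2187/2)x + 26001/4
D (E_{1} E_{-1} S_{-3}) (S_{3/2} + (1/2)(S_{2} Δ S_{3})) f = -(2187/4)x^2 + (11907/2)x - 648
∇ D (E_{1} E_{-1} S_{-3}) (S_{3/2} + (1/2)(S_{2} Δ S_{3})) f = -(2187/2)x + 26001/4
[D, ∇] (E_{1} E_{-1} S_{-3}) (S_{3/2} + (1/2)(S_{2} Δ S_{3})) f = 0
D [D, ∇] (E_{1} E_{-1} S_{-3}) (S_{3/2} + (1/2)(S_{2} Δ S_{3})) f = 0
E_{-1/2} D [D, ∇] (E_{1} E_{-1} S_{-3}) (S_{3/2} + (1/2)(S_{2} Δ S_{3})) f = 0
E_{-1/2} [D, ∇] (E_{1} E_{-1} S_{-3}) (S_{3/2} + (1/2)(S_{2} Δ S_{3})) f = 0
D E_{-1/2} [D, ∇] (E_{1} E_{-1} S_{-3}) (S_{3/2} + (1/2)(S_{2} Δ S_{3})) f = 0
[E_{-1/2}, D] [D, ∇] (E_{1} E_{-1} S_{-3}) (S_{3/2} + (1/2)(S_{2} Δ S_{3})) f = 0

g(x) = 0


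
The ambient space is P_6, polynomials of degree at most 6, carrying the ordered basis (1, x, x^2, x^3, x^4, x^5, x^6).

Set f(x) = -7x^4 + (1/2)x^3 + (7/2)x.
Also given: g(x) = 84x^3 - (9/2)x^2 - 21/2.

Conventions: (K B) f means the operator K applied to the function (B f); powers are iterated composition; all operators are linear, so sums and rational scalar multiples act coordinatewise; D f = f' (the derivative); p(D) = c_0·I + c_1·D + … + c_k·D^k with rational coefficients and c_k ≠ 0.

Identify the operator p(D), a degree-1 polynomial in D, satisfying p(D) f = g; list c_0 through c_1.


D^0 f = -7x^4 + (1/2)x^3 + (7/2)x
D^1 f = -28x^3 + (3/2)x^2 + 7/2
matching coefficients of g against c_0 f + c_1 Df + … from the top degree down determines the c_i
solution: c_0 = 0, c_1 = -3

c_0 = 0, c_1 = -3


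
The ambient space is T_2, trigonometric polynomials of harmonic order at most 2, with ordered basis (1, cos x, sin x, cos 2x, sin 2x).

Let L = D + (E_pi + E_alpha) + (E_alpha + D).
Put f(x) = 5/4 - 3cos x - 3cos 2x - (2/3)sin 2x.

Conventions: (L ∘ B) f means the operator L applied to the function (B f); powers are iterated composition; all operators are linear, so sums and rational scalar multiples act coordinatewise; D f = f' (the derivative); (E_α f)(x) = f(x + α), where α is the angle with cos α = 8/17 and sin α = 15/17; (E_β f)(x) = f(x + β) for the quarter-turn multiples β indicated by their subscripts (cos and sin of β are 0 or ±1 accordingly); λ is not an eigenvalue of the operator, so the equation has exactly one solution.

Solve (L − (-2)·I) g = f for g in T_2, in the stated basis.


the image equals g(x) = 1/4 - (99/305)cos x - (192/305)sin x - (1633/30867)cos 2x - (15814/30867)sin 2x

write g with unknown coordinates in the stated basis and equate coefficients in (L − (-2)·I) g = f
solving from the highest basis element down gives g = 1/4 - (99/305)cos x - (192/305)sin x - (1633/30867)cos 2x - (15814/30867)sin 2x
check: L g = 3/4 - (717/305)cos x + (384/305)sin x - (89335/30867)cos 2x + (11050/30867)sin 2x
so L g − (-2)·g = 5/4 - 3cos x - 3cos 2x - (2/3)sin 2x = f ✓
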